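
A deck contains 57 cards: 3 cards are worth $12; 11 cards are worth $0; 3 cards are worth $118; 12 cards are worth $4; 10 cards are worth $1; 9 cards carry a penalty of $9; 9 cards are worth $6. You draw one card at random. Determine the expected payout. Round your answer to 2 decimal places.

E[payout] = (3/57)·12 + (11/57)·0 + (3/57)·118 + (12/57)·4 + (10/57)·1 + (9/57)·(-9) + (9/57)·6 = 421/57
≈ $7.39

$7.39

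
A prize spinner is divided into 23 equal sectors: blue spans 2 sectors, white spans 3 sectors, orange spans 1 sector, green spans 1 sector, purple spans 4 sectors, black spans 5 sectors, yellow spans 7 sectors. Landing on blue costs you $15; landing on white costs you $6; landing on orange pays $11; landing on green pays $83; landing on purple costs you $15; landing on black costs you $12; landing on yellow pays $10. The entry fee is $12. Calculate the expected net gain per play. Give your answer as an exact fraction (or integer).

E[payout] = (2/23)·(-15) + (3/23)·(-6) + (1/23)·11 + (1/23)·83 + (4/23)·(-15) + (5/23)·(-12) + (7/23)·10 = -4/23
Expected profit = -4/23 − 12 = -280/23

-280/23 dollars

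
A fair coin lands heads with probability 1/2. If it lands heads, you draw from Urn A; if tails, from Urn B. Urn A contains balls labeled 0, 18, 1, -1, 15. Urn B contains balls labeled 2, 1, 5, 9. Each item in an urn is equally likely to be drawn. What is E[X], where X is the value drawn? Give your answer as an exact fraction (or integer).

E[X | Urn A] = (0 + 18 + 1 − 1 + 15)/5 = 33/5
E[X | Urn B] = (2 + 1 + 5 + 9)/4 = 17/4
E[X] = (1/2)·33/5 + (1/2)·17/4 = 217/40

217/40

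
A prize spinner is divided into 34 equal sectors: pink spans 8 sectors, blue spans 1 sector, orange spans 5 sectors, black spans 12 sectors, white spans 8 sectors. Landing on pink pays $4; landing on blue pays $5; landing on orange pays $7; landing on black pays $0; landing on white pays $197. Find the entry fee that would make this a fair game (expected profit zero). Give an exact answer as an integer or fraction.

824/17 dollars

E[payout] = (8/34)·4 + (1/34)·5 + (5/34)·7 + (12/34)·0 + (8/34)·197 = 824/17
Fair fee = E[payout] = 824/17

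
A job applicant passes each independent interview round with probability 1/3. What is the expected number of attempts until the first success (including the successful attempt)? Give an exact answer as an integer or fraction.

3

For a geometric distribution, E[trials] = 1/p = 1/(1/3) = 3.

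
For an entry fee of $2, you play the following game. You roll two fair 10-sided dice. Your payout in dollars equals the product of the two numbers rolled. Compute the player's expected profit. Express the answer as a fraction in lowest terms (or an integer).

113/4 dollars

Distribution of the product of the two numbers rolled: 1 w.p. 1/100, 2 w.p. 1/50, 3 w.p. 1/50, 4 w.p. 3/100, 5 w.p. 1/50, 6 w.p. 1/25, …
E[payout] = (1/100)·1 + (1/50)·2 + (1/50)·3 + (3/100)·4 + (1/50)·5 + (1/25)·6 + (1/50)·7 + (1/25)·8 + (3/100)·9 + (1/25)·10 + (1/25)·12 + (1/50)·14 + (1/50)·15 + (3/100)·16 + (1/25)·18 + (1/25)·20 + (1/50)·21 + (1/25)·24 + (1/100)·25 + (1/50)·27 + (1/50)·28 + (1/25)·30 + (1/50)·32 + (1/50)·35 + (3/100)·36 + (1/25)·40 + (1/50)·42 + (1/50)·45 + (1/50)·48 + (1/100)·49 + (1/50)·50 + (1/50)·54 + (1/50)·56 + (1/50)·60 + (1/50)·63 + (1/100)·64 + (1/50)·70 + (1/50)·72 + (1/50)·80 + (1/100)·81 + (1/50)·90 + (1/100)·100 = 121/4
Expected profit = 121/4 − 2 = 113/4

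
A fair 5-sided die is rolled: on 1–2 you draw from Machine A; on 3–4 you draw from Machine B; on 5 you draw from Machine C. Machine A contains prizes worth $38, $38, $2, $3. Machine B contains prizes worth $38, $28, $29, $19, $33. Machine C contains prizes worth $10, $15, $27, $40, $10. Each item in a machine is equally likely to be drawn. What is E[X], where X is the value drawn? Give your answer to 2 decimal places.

E[X | Machine A] = (38 + 38 + 2 + 3)/4 = 81/4
E[X | Machine B] = (38 + 28 + 29 + 19 + 33)/5 = 147/5
E[X | Machine C] = (10 + 15 + 27 + 40 + 10)/5 = 102/5
E[X] = (2/5)·81/4 + (2/5)·147/5 + (1/5)·102/5 = 1197/50 ≈ 23.94

$23.94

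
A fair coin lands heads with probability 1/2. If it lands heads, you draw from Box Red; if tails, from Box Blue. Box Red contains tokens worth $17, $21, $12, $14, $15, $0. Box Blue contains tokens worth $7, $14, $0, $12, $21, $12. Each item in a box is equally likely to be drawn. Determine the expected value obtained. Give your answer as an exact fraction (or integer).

145/12 dollars

E[X | Box Red] = (17 + 21 + 12 + 14 + 15 + 0)/6 = 79/6
E[X | Box Blue] = (7 + 14 + 0 + 12 + 21 + 12)/6 = 11
E[X] = (1/2)·79/6 + (1/2)·11 = 145/12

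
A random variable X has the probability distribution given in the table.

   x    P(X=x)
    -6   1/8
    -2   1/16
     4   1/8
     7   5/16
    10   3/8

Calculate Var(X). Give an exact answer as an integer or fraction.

7327/256

E[X] = (1/8)·(-6) + (1/16)·(-2) + (1/8)·4 + (5/16)·7 + (3/8)·10 = 89/16
E[X²] = (1/8)·36 + (1/16)·4 + (1/8)·16 + (5/16)·49 + (3/8)·100 = 953/16
Var(X) = 953/16 − (89/16)² = 7327/256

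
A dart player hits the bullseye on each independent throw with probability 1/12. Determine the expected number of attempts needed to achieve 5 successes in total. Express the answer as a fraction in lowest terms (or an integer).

By linearity (sum of 5 independent geometric waits), E[trials] = 5/p = 5/(1/12) = 60.

60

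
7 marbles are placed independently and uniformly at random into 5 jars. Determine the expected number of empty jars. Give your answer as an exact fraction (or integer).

Let Xⱼ=1 if jar j is empty. P(Xⱼ=1) = ((5-1)/5)^7 = 16384/78125.
By linearity, E[#empty] = 5·16384/78125 = 16384/15625.

16384/15625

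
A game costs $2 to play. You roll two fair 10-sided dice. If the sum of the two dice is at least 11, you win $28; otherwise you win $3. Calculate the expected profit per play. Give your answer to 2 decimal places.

E[payout] = (9/20)·3 + (11/20)·28 = 67/4
Expected profit = 67/4 − 2 = 59/4 ≈ $14.75

$14.75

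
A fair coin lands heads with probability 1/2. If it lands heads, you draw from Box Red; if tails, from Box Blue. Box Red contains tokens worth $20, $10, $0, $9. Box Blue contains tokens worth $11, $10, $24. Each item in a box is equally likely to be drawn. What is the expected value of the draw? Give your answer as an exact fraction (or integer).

99/8 dollars

E[X | Box Red] = (20 + 10 + 0 + 9)/4 = 39/4
E[X | Box Blue] = (11 + 10 + 24)/3 = 15
E[X] = (1/2)·39/4 + (1/2)·15 = 99/8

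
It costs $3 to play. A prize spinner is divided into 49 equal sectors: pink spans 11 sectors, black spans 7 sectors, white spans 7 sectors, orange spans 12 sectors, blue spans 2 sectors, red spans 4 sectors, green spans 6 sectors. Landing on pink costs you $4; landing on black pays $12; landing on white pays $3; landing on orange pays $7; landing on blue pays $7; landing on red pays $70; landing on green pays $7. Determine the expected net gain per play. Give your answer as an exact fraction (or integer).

334/49 dollars

E[payout] = (11/49)·(-4) + (7/49)·12 + (7/49)·3 + (12/49)·7 + (2/49)·7 + (4/49)·70 + (6/49)·7 = 481/49
Expected profit = 481/49 − 3 = 334/49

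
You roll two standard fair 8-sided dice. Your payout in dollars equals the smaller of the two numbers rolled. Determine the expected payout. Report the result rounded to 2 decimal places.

Distribution of the smaller of the two numbers rolled: 1 w.p. 15/64, 2 w.p. 13/64, 3 w.p. 11/64, 4 w.p. 9/64, 5 w.p. 7/64, 6 w.p. 5/64, …
E[payout] = (15/64)·1 + (13/64)·2 + (11/64)·3 + (9/64)·4 + (7/64)·5 + (5/64)·6 + (3/64)·7 + (1/64)·8 = 51/16
≈ $3.19

$3.19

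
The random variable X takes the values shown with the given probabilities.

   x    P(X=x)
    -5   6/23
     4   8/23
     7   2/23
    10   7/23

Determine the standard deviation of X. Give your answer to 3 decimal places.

5.727

E[X] = 86/23, E[X²] = 1076/23
Var(X) = E[X²] − (E[X])² = 1076/23 − 7396/529 = 17352/529
SD(X) = √(17352/529) ≈ 5.727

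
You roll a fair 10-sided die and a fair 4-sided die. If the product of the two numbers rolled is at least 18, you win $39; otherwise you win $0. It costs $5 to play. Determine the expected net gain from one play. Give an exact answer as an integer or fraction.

E[payout] = (27/40)·0 + (13/40)·39 = 507/40
Expected profit = 507/40 − 5 = 307/40

307/40 dollars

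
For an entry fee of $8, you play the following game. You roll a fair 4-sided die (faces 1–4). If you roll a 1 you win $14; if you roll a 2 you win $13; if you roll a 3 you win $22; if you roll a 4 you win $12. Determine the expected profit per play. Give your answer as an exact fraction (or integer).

29/4 dollars

E[payout] = (1/4)·12 + (1/4)·13 + (1/4)·14 + (1/4)·22 = 61/4
Expected profit = 61/4 − 8 = 29/4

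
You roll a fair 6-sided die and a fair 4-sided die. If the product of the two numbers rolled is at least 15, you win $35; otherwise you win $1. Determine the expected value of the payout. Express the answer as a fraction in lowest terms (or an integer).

97/12 dollars

E[payout] = (19/24)·1 + (5/24)·35 = 97/12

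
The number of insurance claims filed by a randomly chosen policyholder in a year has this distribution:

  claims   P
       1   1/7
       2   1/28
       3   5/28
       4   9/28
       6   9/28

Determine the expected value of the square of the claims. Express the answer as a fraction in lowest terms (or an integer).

521/28

E[X²] = (1/7)·1 + (1/28)·4 + (5/28)·9 + (9/28)·16 + (9/28)·36
     = 521/28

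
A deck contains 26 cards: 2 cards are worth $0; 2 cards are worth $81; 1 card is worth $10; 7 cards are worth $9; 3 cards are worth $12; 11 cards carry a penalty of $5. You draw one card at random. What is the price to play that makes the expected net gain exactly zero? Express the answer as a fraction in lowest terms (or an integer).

E[payout] = (2/26)·0 + (2/26)·81 + (1/26)·10 + (7/26)·9 + (3/26)·12 + (11/26)·(-5) = 108/13
Fair fee = E[payout] = 108/13

108/13 dollars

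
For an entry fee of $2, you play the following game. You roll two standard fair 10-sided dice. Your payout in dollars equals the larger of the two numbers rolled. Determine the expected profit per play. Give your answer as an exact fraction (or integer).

103/20 dollars

Distribution of the larger of the two numbers rolled: 1 w.p. 1/100, 2 w.p. 3/100, 3 w.p. 1/20, 4 w.p. 7/100, 5 w.p. 9/100, 6 w.p. 11/100, …
E[payout] = (1/100)·1 + (3/100)·2 + (1/20)·3 + (7/100)·4 + (9/100)·5 + (11/100)·6 + (13/100)·7 + (3/20)·8 + (17/100)·9 + (19/100)·10 = 143/20
Expected profit = 143/20 − 2 = 103/20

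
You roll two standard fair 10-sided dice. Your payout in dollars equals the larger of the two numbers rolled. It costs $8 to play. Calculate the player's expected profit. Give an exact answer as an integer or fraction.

Distribution of the larger of the two numbers rolled: 1 w.p. 1/100, 2 w.p. 3/100, 3 w.p. 1/20, 4 w.p. 7/100, 5 w.p. 9/100, 6 w.p. 11/100, …
E[payout] = (1/100)·1 + (3/100)·2 + (1/20)·3 + (7/100)·4 + (9/100)·5 + (11/100)·6 + (13/100)·7 + (3/20)·8 + (17/100)·9 + (19/100)·10 = 143/20
Expected profit = 143/20 − 8 = -17/20

-17/20 dollars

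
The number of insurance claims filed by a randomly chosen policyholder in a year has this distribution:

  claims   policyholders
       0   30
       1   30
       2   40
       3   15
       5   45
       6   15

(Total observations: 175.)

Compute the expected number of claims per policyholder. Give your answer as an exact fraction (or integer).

94/35

Total = 175, so P(claims=0) = 30/175, etc.
E[X] = (6/35)·0 + (6/35)·1 + (8/35)·2 + (3/35)·3 + (9/35)·5 + (3/35)·6
     = 94/35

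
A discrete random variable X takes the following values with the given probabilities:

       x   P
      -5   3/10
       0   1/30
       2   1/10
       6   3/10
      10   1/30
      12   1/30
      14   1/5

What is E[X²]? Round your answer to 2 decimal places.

66.03

E[X²] = (3/10)·25 + (1/30)·0 + (1/10)·4 + (3/10)·36 + (1/30)·100 + (1/30)·144 + (1/5)·196
     = 1981/30 ≈ 66.03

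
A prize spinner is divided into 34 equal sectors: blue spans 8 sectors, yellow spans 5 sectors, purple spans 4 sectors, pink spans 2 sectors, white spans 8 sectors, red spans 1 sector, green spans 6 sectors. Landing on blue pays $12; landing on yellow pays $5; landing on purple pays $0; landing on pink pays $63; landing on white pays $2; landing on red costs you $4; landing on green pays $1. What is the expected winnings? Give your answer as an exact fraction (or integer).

265/34 dollars

E[payout] = (8/34)·12 + (5/34)·5 + (4/34)·0 + (2/34)·63 + (8/34)·2 + (1/34)·(-4) + (6/34)·1 = 265/34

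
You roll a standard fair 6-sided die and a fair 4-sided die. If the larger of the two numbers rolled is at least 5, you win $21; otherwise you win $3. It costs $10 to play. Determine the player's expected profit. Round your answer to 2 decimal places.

-$1.00

E[payout] = (2/3)·3 + (1/3)·21 = 9
Expected profit = 9 − 10 = -1 ≈ -$1.00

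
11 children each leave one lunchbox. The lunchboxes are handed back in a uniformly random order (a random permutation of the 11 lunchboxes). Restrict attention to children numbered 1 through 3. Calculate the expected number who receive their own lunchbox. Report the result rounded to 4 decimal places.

Let Xᵢ = 1 if person i gets their own lunchbox. For each i, P(Xᵢ=1) = 1/11.
By linearity of expectation, E[X₁+…+X_3] = 3·(1/11) = 3/11.
≈ 0.2727

0.2727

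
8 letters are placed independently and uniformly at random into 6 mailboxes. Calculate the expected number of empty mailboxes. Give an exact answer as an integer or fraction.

390625/279936

Let Xⱼ=1 if mailbox j is empty. P(Xⱼ=1) = ((6-1)/6)^8 = 390625/1679616.
By linearity, E[#empty] = 6·390625/1679616 = 390625/279936.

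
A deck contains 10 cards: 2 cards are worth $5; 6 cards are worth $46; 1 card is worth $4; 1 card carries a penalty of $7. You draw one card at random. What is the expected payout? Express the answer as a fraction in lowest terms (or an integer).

283/10 dollars

E[payout] = (2/10)·5 + (6/10)·46 + (1/10)·4 + (1/10)·(-7) = 283/10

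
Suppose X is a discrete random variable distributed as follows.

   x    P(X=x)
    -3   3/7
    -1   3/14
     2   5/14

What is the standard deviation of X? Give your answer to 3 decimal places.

E[X] = -11/14, E[X²] = 11/2
Var(X) = E[X²] − (E[X])² = 11/2 − 121/196 = 957/196
SD(X) = √(957/196) ≈ 2.210

2.210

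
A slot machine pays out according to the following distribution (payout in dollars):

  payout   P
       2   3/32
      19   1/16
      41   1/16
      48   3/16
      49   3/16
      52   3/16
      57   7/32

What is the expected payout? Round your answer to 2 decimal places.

E[X] = (3/32)·2 + (1/16)·19 + (1/16)·41 + (3/16)·48 + (3/16)·49 + (3/16)·52 + (7/32)·57
     = 1419/32 ≈ 44.34

$44.34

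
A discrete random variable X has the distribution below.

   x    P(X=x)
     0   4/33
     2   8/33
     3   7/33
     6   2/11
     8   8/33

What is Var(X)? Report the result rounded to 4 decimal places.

E[X] = (4/33)·0 + (8/33)·2 + (7/33)·3 + (2/11)·6 + (8/33)·8 = 137/33
E[X²] = (4/33)·0 + (8/33)·4 + (7/33)·9 + (2/11)·36 + (8/33)·64 = 823/33
Var(X) = 823/33 − (137/33)² = 8390/1089 ≈ 7.7043

7.7043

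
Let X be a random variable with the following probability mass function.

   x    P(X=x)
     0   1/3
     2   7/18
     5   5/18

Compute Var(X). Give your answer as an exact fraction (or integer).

137/36

E[X] = (1/3)·0 + (7/18)·2 + (5/18)·5 = 13/6
E[X²] = (1/3)·0 + (7/18)·4 + (5/18)·25 = 17/2
Var(X) = 17/2 − (13/6)² = 137/36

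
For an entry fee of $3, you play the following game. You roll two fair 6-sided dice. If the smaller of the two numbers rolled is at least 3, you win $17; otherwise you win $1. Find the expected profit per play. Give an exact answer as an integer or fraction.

46/9 dollars

E[payout] = (5/9)·1 + (4/9)·17 = 73/9
Expected profit = 73/9 − 3 = 46/9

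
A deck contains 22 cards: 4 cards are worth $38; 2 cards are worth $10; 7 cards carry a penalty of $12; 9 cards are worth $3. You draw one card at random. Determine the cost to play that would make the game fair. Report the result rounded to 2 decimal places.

$5.23

E[payout] = (4/22)·38 + (2/22)·10 + (7/22)·(-12) + (9/22)·3 = 115/22
Fair fee = E[payout] = 115/22 ≈ $5.23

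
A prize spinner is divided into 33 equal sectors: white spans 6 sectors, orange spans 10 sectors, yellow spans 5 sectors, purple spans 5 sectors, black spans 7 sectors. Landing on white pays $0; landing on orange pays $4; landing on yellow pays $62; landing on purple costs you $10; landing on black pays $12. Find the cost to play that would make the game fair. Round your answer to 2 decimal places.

E[payout] = (6/33)·0 + (10/33)·4 + (5/33)·62 + (5/33)·(-10) + (7/33)·12 = 128/11
Fair fee = E[payout] = 128/11 ≈ $11.64

$11.64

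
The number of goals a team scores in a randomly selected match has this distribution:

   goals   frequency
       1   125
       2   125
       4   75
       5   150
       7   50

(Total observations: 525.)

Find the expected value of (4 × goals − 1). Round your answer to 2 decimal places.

12.52

Total = 525, so P(goals=1) = 125/525, etc.
E[4x-1] = (5/21)·3 + (5/21)·7 + (1/7)·15 + (2/7)·19 + (2/21)·27
     = 263/21 ≈ 12.52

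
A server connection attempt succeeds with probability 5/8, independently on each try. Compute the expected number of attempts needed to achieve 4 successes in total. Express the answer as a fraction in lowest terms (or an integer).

32/5

By linearity (sum of 4 independent geometric waits), E[trials] = 4/p = 4/(5/8) = 32/5.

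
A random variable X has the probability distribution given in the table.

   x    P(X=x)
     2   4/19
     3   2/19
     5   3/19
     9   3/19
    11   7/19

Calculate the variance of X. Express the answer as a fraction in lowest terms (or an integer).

E[X] = (4/19)·2 + (2/19)·3 + (3/19)·5 + (3/19)·9 + (7/19)·11 = 7
E[X²] = (4/19)·4 + (2/19)·9 + (3/19)·25 + (3/19)·81 + (7/19)·121 = 1199/19
Var(X) = 1199/19 − (7)² = 268/19

268/19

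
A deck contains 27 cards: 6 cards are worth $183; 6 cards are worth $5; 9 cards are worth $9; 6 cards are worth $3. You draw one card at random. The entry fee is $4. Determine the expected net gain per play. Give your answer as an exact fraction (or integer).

E[payout] = (6/27)·183 + (6/27)·5 + (9/27)·9 + (6/27)·3 = 409/9
Expected profit = 409/9 − 4 = 373/9

373/9 dollars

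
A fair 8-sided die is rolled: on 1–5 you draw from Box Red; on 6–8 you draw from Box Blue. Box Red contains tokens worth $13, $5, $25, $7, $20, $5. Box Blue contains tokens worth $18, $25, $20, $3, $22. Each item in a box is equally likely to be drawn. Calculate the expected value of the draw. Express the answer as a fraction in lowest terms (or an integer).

1153/80 dollars

E[X | Box Red] = (13 + 5 + 25 + 7 + 20 + 5)/6 = 25/2
E[X | Box Blue] = (18 + 25 + 20 + 3 + 22)/5 = 88/5
E[X] = (5/8)·25/2 + (3/8)·88/5 = 1153/80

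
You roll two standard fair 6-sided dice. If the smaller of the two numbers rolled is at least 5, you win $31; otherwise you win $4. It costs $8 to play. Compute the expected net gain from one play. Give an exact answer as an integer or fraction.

E[payout] = (8/9)·4 + (1/9)·31 = 7
Expected profit = 7 − 8 = -1

-$1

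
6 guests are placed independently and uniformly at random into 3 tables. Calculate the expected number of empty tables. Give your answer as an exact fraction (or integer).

64/243

Let Xⱼ=1 if table j is empty. P(Xⱼ=1) = ((3-1)/3)^6 = 64/729.
By linearity, E[#empty] = 3·64/729 = 64/243.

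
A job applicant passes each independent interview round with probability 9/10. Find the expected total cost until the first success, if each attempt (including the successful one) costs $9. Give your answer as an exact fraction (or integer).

$10

E[#attempts] = 1/p = 10/9; E[cost] = 9·10/9 = 10.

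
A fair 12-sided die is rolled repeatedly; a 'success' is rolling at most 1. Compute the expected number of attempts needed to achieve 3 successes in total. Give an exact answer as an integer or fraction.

By linearity (sum of 3 independent geometric waits), E[trials] = 3/p = 3/(1/12) = 36.

36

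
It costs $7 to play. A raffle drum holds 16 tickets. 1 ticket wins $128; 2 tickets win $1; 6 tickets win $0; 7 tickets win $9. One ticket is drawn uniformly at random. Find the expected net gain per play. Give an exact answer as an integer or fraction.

E[payout] = (1/16)·128 + (2/16)·1 + (6/16)·0 + (7/16)·9 = 193/16
Expected profit = 193/16 − 7 = 81/16

81/16 dollars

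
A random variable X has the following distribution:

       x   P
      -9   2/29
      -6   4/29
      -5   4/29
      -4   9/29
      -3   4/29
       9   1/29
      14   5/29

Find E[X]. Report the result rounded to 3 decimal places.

-1.069

E[X] = (2/29)·(-9) + (4/29)·(-6) + (4/29)·(-5) + (9/29)·(-4) + (4/29)·(-3) + (1/29)·9 + (5/29)·14
     = -31/29 ≈ -1.069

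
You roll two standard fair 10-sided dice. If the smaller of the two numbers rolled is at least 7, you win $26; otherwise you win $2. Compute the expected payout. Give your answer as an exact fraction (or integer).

146/25 dollars

E[payout] = (21/25)·2 + (4/25)·26 = 146/25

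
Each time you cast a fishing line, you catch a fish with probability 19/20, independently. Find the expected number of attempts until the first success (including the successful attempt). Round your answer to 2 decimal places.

1.05

For a geometric distribution, E[trials] = 1/p = 1/(19/20) = 20/19.
≈ 1.05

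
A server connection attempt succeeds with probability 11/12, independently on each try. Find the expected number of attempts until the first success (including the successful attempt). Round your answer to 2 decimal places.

1.09

For a geometric distribution, E[trials] = 1/p = 1/(11/12) = 12/11.
≈ 1.09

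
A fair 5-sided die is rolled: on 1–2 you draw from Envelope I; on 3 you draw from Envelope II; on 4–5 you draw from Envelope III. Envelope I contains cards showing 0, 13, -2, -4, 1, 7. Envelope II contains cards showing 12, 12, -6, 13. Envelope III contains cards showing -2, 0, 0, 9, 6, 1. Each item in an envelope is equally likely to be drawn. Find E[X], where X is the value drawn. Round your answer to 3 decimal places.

3.483

E[X | Envelope I] = (0 + 13 − 2 − 4 + 1 + 7)/6 = 5/2
E[X | Envelope II] = (12 + 12 − 6 + 13)/4 = 31/4
E[X | Envelope III] = (-2 + 0 + 0 + 9 + 6 + 1)/6 = 7/3
E[X] = (2/5)·5/2 + (1/5)·31/4 + (2/5)·7/3 = 209/60 ≈ 3.483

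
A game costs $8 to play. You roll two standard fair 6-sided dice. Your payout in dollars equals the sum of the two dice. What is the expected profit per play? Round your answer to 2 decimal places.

Distribution of the sum of the two dice: 2 w.p. 1/36, 3 w.p. 1/18, 4 w.p. 1/12, 5 w.p. 1/9, 6 w.p. 5/36, 7 w.p. 1/6, …
E[payout] = (1/36)·2 + (1/18)·3 + (1/12)·4 + (1/9)·5 + (5/36)·6 + (1/6)·7 + (5/36)·8 + (1/9)·9 + (1/12)·10 + (1/18)·11 + (1/36)·12 = 7
Expected profit = 7 − 8 = -1 ≈ -$1.00

-$1.00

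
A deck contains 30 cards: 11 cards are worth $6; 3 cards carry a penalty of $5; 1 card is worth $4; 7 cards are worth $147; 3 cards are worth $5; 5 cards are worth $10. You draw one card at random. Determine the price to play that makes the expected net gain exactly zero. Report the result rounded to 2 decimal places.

E[payout] = (11/30)·6 + (3/30)·(-5) + (1/30)·4 + (7/30)·147 + (3/30)·5 + (5/30)·10 = 383/10
Fair fee = E[payout] = 383/10 ≈ $38.30

$38.30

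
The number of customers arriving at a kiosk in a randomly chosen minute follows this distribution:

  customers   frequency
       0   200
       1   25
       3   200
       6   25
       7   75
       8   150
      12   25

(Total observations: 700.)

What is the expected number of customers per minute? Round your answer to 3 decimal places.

Total = 700, so P(customers=0) = 200/700, etc.
E[X] = (2/7)·0 + (1/28)·1 + (2/7)·3 + (1/28)·6 + (3/28)·7 + (3/14)·8 + (1/28)·12
     = 4 ≈ 4.000

4.000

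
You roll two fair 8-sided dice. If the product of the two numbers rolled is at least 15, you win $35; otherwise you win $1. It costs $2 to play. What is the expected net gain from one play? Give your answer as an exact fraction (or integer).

563/32 dollars

E[payout] = (29/64)·1 + (35/64)·35 = 627/32
Expected profit = 627/32 − 2 = 563/32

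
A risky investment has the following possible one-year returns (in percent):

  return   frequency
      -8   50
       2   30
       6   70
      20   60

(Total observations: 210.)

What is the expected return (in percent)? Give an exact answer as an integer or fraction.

Total = 210, so P(return=-8) = 50/210, etc.
E[X] = (5/21)·(-8) + (1/7)·2 + (1/3)·6 + (2/7)·20
     = 128/21

128/21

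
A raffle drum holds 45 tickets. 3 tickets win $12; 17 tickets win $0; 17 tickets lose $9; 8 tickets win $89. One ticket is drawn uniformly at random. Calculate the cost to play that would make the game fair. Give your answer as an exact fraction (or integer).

119/9 dollars

E[payout] = (3/45)·12 + (17/45)·0 + (17/45)·(-9) + (8/45)·89 = 119/9
Fair fee = E[payout] = 119/9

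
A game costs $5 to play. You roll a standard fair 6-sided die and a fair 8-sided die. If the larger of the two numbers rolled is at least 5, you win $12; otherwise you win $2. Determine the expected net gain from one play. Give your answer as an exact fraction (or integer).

E[payout] = (1/3)·2 + (2/3)·12 = 26/3
Expected profit = 26/3 − 5 = 11/3

11/3 dollars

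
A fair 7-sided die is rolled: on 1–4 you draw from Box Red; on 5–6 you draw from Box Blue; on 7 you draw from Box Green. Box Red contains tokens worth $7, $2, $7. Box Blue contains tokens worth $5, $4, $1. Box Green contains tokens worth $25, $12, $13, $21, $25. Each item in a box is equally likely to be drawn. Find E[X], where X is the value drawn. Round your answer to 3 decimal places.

$6.743

E[X | Box Red] = (7 + 2 + 7)/3 = 16/3
E[X | Box Blue] = (5 + 4 + 1)/3 = 10/3
E[X | Box Green] = (25 + 12 + 13 + 21 + 25)/5 = 96/5
E[X] = (4/7)·16/3 + (2/7)·10/3 + (1/7)·96/5 = 236/35 ≈ 6.743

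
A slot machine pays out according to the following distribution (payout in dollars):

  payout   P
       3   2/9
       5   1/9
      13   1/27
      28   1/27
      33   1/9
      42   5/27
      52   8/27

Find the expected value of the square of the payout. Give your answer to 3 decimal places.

1288.926

E[X²] = (2/9)·9 + (1/9)·25 + (1/27)·169 + (1/27)·784 + (1/9)·1089 + (5/27)·1764 + (8/27)·2704
     = 34801/27 ≈ 1288.926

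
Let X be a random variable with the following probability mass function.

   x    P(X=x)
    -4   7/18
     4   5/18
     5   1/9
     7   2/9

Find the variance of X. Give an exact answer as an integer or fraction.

E[X] = (7/18)·(-4) + (5/18)·4 + (1/9)·5 + (2/9)·7 = 5/3
E[X²] = (7/18)·16 + (5/18)·16 + (1/9)·25 + (2/9)·49 = 73/3
Var(X) = 73/3 − (5/3)² = 194/9

194/9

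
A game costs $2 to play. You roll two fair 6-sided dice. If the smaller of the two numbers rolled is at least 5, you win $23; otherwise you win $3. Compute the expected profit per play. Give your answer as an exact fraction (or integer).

29/9 dollars

E[payout] = (8/9)·3 + (1/9)·23 = 47/9
Expected profit = 47/9 − 2 = 29/9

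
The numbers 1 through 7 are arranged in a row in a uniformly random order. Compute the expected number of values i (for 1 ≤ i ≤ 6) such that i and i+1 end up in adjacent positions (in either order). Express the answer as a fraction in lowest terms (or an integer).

For each i ∈ {1,…,6}, let Xᵢ = 1 if i and i+1 are adjacent. P(Xᵢ=1) = 2·(7−1)!/7! = 2/7.
By linearity, E[ΣXᵢ] = (6)·(2/7) = 12/7.

12/7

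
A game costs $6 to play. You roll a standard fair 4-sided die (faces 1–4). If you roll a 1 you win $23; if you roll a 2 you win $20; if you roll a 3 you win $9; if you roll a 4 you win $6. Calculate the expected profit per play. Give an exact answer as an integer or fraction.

E[payout] = (1/4)·6 + (1/4)·9 + (1/4)·20 + (1/4)·23 = 29/2
Expected profit = 29/2 − 6 = 17/2

17/2 dollars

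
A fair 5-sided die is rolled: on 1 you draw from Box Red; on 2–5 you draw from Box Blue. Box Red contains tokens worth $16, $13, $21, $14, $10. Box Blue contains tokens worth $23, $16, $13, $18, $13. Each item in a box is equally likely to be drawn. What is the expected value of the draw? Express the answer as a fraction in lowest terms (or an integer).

E[X | Box Red] = (16 + 13 + 21 + 14 + 10)/5 = 74/5
E[X | Box Blue] = (23 + 16 + 13 + 18 + 13)/5 = 83/5
E[X] = (1/5)·74/5 + (4/5)·83/5 = 406/25

406/25 dollars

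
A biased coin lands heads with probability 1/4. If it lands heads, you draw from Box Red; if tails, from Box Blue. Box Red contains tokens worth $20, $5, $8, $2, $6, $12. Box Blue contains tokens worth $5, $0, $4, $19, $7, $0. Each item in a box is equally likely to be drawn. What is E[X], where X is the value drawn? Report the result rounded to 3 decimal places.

E[X | Box Red] = (20 + 5 + 8 + 2 + 6 + 12)/6 = 53/6
E[X | Box Blue] = (5 + 0 + 4 + 19 + 7 + 0)/6 = 35/6
E[X] = (1/4)·53/6 + (3/4)·35/6 = 79/12 ≈ 6.583

$6.583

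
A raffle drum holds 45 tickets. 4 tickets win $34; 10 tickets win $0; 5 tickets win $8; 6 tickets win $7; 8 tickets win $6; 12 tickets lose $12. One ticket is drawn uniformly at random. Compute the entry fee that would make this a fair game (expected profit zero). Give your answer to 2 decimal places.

$2.71

E[payout] = (4/45)·34 + (10/45)·0 + (5/45)·8 + (6/45)·7 + (8/45)·6 + (12/45)·(-12) = 122/45
Fair fee = E[payout] = 122/45 ≈ $2.71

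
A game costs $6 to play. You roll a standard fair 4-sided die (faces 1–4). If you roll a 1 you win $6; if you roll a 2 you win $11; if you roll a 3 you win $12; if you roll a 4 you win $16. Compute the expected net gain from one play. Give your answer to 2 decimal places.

$5.25

E[payout] = (1/4)·6 + (1/4)·11 + (1/4)·12 + (1/4)·16 = 45/4
Expected profit = 45/4 − 6 = 21/4 ≈ $5.25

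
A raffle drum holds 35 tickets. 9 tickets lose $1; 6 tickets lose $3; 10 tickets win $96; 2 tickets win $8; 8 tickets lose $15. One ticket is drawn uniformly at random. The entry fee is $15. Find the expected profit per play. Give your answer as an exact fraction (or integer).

304/35 dollars

E[payout] = (9/35)·(-1) + (6/35)·(-3) + (10/35)·96 + (2/35)·8 + (8/35)·(-15) = 829/35
Expected profit = 829/35 − 15 = 304/35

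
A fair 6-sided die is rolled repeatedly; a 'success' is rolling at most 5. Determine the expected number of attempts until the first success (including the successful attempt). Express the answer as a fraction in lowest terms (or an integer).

For a geometric distribution, E[trials] = 1/p = 1/(5/6) = 6/5.

6/5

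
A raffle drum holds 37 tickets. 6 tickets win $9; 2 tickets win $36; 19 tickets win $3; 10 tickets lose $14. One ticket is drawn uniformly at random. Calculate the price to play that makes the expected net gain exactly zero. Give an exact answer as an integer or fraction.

E[payout] = (6/37)·9 + (2/37)·36 + (19/37)·3 + (10/37)·(-14) = 43/37
Fair fee = E[payout] = 43/37

43/37 dollars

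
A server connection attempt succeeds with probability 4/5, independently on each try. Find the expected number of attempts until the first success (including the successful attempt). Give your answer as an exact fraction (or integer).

5/4

For a geometric distribution, E[trials] = 1/p = 1/(4/5) = 5/4.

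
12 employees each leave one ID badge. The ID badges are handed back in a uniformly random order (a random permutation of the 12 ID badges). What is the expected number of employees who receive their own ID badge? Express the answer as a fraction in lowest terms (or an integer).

Let Xᵢ = 1 if person i gets their own ID badge. For each i, P(Xᵢ=1) = 1/12.
By linearity of expectation, E[X₁+…+X_12] = 12·(1/12) = 1.

1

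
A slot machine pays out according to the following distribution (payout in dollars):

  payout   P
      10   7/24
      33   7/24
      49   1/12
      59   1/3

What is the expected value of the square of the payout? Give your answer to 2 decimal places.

E[X²] = (7/24)·100 + (7/24)·1089 + (1/12)·2401 + (1/3)·3481
     = 40973/24 ≈ 1707.21

1707.21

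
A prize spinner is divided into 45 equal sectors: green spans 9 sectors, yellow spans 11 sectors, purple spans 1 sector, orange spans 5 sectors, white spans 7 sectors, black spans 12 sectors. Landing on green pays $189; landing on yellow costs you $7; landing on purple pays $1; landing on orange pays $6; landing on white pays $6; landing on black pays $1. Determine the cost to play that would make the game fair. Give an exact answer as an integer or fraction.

E[payout] = (9/45)·189 + (11/45)·(-7) + (1/45)·1 + (5/45)·6 + (7/45)·6 + (12/45)·1 = 1709/45
Fair fee = E[payout] = 1709/45

1709/45 dollars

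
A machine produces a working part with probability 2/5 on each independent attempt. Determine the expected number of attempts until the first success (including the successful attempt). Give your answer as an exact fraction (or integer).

For a geometric distribution, E[trials] = 1/p = 1/(2/5) = 5/2.

5/2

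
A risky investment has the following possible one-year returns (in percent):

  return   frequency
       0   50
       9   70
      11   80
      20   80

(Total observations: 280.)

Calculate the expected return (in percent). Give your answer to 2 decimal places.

Total = 280, so P(return=0) = 50/280, etc.
E[X] = (5/28)·0 + (1/4)·9 + (2/7)·11 + (2/7)·20
     = 311/28 ≈ 11.11

11.11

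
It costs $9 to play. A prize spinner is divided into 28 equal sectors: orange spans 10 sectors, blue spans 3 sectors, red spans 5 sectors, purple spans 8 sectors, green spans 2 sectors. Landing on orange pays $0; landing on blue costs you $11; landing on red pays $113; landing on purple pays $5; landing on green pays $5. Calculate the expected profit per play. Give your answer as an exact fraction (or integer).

E[payout] = (10/28)·0 + (3/28)·(-11) + (5/28)·113 + (8/28)·5 + (2/28)·5 = 291/14
Expected profit = 291/14 − 9 = 165/14

165/14 dollars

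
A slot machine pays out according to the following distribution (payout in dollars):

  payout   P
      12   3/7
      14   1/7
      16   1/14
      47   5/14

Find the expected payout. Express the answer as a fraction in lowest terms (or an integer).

351/14 dollars

E[X] = (3/7)·12 + (1/7)·14 + (1/14)·16 + (5/14)·47
     = 351/14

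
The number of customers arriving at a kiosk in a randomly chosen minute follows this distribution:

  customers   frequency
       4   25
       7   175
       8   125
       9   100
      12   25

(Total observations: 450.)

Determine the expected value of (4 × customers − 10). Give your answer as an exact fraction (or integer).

64/3

Total = 450, so P(customers=4) = 25/450, etc.
E[4x-10] = (1/18)·6 + (7/18)·18 + (5/18)·22 + (2/9)·26 + (1/18)·38
     = 64/3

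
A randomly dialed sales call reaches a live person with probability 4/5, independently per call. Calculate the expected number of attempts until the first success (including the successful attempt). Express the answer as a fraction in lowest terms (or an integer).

For a geometric distribution, E[trials] = 1/p = 1/(4/5) = 5/4.

5/4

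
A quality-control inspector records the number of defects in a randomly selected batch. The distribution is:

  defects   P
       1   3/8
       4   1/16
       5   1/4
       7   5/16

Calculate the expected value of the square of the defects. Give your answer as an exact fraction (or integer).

E[X²] = (3/8)·1 + (1/16)·16 + (1/4)·25 + (5/16)·49
     = 367/16

367/16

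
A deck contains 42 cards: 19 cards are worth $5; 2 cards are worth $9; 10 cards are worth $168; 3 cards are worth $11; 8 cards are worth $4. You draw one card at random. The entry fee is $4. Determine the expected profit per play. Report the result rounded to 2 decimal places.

E[payout] = (19/42)·5 + (2/42)·9 + (10/42)·168 + (3/42)·11 + (8/42)·4 = 929/21
Expected profit = 929/21 − 4 = 845/21 ≈ $40.24

$40.24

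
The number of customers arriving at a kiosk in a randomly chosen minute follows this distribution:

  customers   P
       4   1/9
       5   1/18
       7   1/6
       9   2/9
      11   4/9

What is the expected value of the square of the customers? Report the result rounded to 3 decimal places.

83.111

E[X²] = (1/9)·16 + (1/18)·25 + (1/6)·49 + (2/9)·81 + (4/9)·121
     = 748/9 ≈ 83.111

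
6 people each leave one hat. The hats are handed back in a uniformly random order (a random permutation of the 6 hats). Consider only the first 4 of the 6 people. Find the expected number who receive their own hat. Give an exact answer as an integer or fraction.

2/3

Let Xᵢ = 1 if person i gets their own hat. For each i, P(Xᵢ=1) = 1/6.
By linearity of expectation, E[X₁+…+X_4] = 4·(1/6) = 2/3.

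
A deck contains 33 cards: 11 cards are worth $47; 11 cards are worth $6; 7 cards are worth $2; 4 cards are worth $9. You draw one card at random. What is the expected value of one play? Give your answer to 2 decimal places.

$19.18

E[payout] = (11/33)·47 + (11/33)·6 + (7/33)·2 + (4/33)·9 = 211/11
≈ $19.18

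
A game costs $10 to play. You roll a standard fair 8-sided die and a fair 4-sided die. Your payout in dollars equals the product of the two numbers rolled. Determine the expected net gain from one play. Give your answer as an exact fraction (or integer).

Distribution of the product of the two numbers rolled: 1 w.p. 1/32, 2 w.p. 1/16, 3 w.p. 1/16, 4 w.p. 3/32, 5 w.p. 1/32, 6 w.p. 3/32, …
E[payout] = (1/32)·1 + (1/16)·2 + (1/16)·3 + (3/32)·4 + (1/32)·5 + (3/32)·6 + (1/32)·7 + (3/32)·8 + (1/32)·9 + (1/32)·10 + (3/32)·12 + (1/32)·14 + (1/32)·15 + (1/16)·16 + (1/32)·18 + (1/32)·20 + (1/32)·21 + (1/16)·24 + (1/32)·28 + (1/32)·32 = 45/4
Expected profit = 45/4 − 10 = 5/4

5/4 dollars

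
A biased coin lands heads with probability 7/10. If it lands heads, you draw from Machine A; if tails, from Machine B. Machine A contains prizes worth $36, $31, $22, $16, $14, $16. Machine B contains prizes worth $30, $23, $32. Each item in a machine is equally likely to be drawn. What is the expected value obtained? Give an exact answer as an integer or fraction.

97/4 dollars

E[X | Machine A] = (36 + 31 + 22 + 16 + 14 + 16)/6 = 45/2
E[X | Machine B] = (30 + 23 + 32)/3 = 85/3
E[X] = (7/10)·45/2 + (3/10)·85/3 = 97/4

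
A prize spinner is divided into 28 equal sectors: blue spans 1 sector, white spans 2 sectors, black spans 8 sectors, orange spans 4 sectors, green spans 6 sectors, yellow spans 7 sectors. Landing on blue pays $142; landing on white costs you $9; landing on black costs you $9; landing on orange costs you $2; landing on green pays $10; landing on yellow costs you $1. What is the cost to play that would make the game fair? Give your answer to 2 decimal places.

$3.46

E[payout] = (1/28)·142 + (2/28)·(-9) + (8/28)·(-9) + (4/28)·(-2) + (6/28)·10 + (7/28)·(-1) = 97/28
Fair fee = E[payout] = 97/28 ≈ $3.46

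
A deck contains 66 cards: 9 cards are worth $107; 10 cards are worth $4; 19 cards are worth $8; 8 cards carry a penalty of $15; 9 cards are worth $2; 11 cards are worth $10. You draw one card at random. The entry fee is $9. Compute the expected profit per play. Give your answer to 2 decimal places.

E[payout] = (9/66)·107 + (10/66)·4 + (19/66)·8 + (8/66)·(-15) + (9/66)·2 + (11/66)·10 = 1163/66
Expected profit = 1163/66 − 9 = 569/66 ≈ $8.62

$8.62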